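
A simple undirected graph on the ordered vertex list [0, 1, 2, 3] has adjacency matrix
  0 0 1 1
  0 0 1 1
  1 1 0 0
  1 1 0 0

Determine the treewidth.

2

A width-2 tree decomposition is:
Bags: B1 = {0, 1, 3}  B2 = {0, 1, 2}
Tree: B1–B2
The largest bag has 3 vertices, giving width 2; this decomposition certifies tw(G) ≤ 2. For the lower bound, G contains the cycle 0–3–1–2–0, so G is not a forest; only forests have treewidth ≤ 1, hence tw(G) ≥ 2. Hence tw(G) = 2 exactly.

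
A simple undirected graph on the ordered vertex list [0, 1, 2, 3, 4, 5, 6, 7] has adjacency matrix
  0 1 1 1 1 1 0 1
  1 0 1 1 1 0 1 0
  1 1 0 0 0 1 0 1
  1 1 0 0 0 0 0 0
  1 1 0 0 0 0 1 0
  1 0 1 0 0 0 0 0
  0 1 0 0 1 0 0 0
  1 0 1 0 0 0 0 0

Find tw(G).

2

A width-2 tree decomposition is:
Bags: B1 = {0, 1, 2}  B2 = {0, 2, 5}  B3 = {0, 1, 3}  B4 = {0, 2, 7}  B5 = {0, 1, 4}  B6 = {1, 4, 6}
Tree: B1–B2, B1–B3, B1–B4, B3–B5, B5–B6
Every bag has size at most 3, so the width is 3 − 1 = 2 and tw(G) ≤ 2. On the other hand G contains the 3-clique {0, 1, 2}. A clique must lie in a single bag of any decomposition, so no decomposition can have width below 2. Combining the bounds, tw(G) = 2.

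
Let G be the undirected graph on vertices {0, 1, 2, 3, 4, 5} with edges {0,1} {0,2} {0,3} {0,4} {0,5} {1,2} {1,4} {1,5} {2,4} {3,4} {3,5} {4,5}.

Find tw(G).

3

A width-3 tree decomposition is:
Bags: B1 = {0, 1, 4, 5}  B2 = {0, 3, 4, 5}  B3 = {0, 1, 2, 4}
Tree: B1–B2, B1–B3
Every bag has size at most 4, so the width is 4 − 1 = 3 and tw(G) ≤ 3. For the lower bound, the 4 vertices {0, 1, 2, 4} are pairwise adjacent, and any tree decomposition puts a clique entirely inside one bag — forcing width ≥ 3. Hence tw(G) = 3 exactly.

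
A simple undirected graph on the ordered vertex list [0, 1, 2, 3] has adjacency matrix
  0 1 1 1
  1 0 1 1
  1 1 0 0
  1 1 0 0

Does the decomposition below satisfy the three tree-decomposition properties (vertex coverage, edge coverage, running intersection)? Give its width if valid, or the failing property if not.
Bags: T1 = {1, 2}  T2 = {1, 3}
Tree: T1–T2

A tree decomposition must satisfy three properties: every vertex lies in some bag; for every edge, both endpoints lie together in some bag; and for every vertex, the bags containing it form a connected subtree. Here vertex 0 appears in no bag, so the decomposition is invalid.

No — vertex 0 appears in no bag.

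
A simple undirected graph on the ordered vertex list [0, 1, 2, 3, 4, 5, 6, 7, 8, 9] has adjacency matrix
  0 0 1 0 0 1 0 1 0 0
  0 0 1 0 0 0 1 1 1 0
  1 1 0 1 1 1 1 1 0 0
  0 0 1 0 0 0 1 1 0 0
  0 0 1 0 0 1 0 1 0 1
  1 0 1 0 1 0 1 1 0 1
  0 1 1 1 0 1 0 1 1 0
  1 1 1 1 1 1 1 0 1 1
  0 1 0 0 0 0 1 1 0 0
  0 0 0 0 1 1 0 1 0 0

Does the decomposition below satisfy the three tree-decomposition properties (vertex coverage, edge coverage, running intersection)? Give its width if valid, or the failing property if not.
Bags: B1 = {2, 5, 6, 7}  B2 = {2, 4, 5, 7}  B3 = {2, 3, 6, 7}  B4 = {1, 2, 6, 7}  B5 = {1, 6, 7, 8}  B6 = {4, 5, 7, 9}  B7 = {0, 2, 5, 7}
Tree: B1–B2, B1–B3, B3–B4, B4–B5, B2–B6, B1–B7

Checking the three conditions: (i) the bags cover all of {0, 1, 2, 3, 4, 5, 6, 7, 8, 9}; (ii) for each edge, some bag contains both endpoints; (iii) the bags containing any fixed vertex form a subtree. All hold, so the decomposition is valid with width 4 − 1 = 3.

Yes; width 3.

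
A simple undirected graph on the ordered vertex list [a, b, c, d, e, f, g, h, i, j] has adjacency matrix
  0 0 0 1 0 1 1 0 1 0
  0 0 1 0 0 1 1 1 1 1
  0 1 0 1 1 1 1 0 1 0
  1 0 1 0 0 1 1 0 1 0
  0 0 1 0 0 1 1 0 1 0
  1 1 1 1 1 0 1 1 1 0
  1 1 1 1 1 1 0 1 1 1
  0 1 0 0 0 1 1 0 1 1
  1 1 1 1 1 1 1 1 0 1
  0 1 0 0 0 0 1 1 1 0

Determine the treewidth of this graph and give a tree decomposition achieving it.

Treewidth 4.
One such decomposition:
Bags: B1 = {c, d, f, g, i}  B2 = {b, c, f, g, i}  B3 = {a, d, f, g, i}  B4 = {c, e, f, g, i}  B5 = {b, f, g, h, i}  B6 = {b, g, h, i, j}
Tree: B1–B2, B1–B3, B1–B4, B2–B5, B5–B6

Every bag has size at most 5, so the width is 5 − 1 = 4 and tw(G) ≤ 4. For the lower bound, the 5 vertices {b, g, h, i, j} are pairwise adjacent, and any tree decomposition puts a clique entirely inside one bag — forcing width ≥ 4. Hence tw(G) = 4 exactly.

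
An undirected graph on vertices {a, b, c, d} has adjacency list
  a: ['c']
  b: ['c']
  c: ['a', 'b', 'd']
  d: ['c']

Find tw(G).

1

A width-1 tree decomposition is:
Bags: B1 = {b, c}  B2 = {a, c}  B3 = {c, d}
Tree: B1–B2, B1–B3
The largest bag has 2 vertices, giving width 1; this decomposition certifies tw(G) ≤ 1. Any graph with an edge has treewidth ≥ 1, and G has the edge b–c. The upper and lower bounds meet at 1, so that is the treewidth.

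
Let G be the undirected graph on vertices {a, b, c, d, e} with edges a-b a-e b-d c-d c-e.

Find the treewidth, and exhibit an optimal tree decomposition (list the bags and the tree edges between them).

Each bag holds 3 vertices, so the decomposition has width 2, which upper-bounds the treewidth. Since c–e–a–b–d–c is a cycle in G, G is not acyclic. Forests are exactly the graphs of treewidth ≤ 1, so tw(G) ≥ 2. The upper and lower bounds meet at 2, so that is the treewidth.

Treewidth 2.
One optimal decomposition is:
Bags: B1 = {a, c, e}  B2 = {a, b, c}  B3 = {b, c, d}
Tree: B1–B2, B2–B3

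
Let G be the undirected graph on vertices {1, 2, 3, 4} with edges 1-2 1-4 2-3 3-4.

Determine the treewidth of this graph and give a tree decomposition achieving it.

Each bag holds 3 vertices, so the decomposition has width 2, which upper-bounds the treewidth. The edges 1–4–3–2–1 form a cycle, so G is not a tree and its treewidth is at least 2. Therefore the treewidth is 2.

Treewidth 2.
One optimal decomposition is:
Bags: B1 = {1, 3, 4}  B2 = {1, 2, 3}
Tree: B1–B2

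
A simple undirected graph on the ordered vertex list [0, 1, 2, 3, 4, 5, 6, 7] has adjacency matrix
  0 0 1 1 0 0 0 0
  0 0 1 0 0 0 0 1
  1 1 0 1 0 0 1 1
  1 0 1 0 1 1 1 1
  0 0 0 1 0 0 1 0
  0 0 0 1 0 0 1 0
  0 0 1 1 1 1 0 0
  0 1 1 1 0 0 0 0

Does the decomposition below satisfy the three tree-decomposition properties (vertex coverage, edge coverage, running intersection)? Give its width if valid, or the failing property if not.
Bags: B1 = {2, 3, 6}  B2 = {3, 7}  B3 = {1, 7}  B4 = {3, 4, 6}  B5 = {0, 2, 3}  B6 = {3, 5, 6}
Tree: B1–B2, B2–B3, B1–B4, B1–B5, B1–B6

No — edge (2,7) lies in no bag.

A tree decomposition must satisfy three properties: every vertex lies in some bag; for every edge, both endpoints lie together in some bag; and for every vertex, the bags containing it form a connected subtree. Here edge (2,7) lies in no bag, so the decomposition is invalid.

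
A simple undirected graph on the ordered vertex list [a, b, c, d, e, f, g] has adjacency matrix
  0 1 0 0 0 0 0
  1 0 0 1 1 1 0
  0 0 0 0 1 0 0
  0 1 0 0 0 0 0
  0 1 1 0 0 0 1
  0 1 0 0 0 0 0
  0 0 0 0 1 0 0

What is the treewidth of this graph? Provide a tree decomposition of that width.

Treewidth 1.
One optimal decomposition is:
Bags: B1 = {b, e}  B2 = {a, b}  B3 = {e, g}  B4 = {b, f}  B5 = {b, d}  B6 = {c, e}
Tree: B1–B2, B1–B3, B1–B4, B2–B5, B1–B6

Every bag has size at most 2, so the width is 2 − 1 = 1 and tw(G) ≤ 1. Any graph with an edge has treewidth ≥ 1, and G has the edge b–e. Hence tw(G) = 1 exactly.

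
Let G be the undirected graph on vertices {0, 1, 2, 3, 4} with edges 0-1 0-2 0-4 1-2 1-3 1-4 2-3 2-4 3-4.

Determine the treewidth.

3

A width-3 tree decomposition is:
Bags: B1 = {0, 1, 2, 4}  B2 = {1, 2, 3, 4}
Tree: B1–B2
Each bag holds 4 vertices, so the decomposition has width 3, which upper-bounds the treewidth. Conversely, {0, 1, 2, 4} is a clique of size 4, and the vertices of any clique must share a bag in every tree decomposition; so some bag has ≥ 4 vertices and tw(G) ≥ 3. Therefore the treewidth is 3.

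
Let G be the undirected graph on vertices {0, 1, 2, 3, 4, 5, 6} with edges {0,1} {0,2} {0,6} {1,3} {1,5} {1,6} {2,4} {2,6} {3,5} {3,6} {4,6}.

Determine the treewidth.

2

A width-2 tree decomposition is:
Bags: B1 = {0, 2, 6}  B2 = {0, 1, 6}  B3 = {1, 3, 6}  B4 = {2, 4, 6}  B5 = {1, 3, 5}
Tree: B1–B2, B2–B3, B1–B4, B3–B5
Each bag holds 3 vertices, so the decomposition has width 2, which upper-bounds the treewidth. On the other hand G contains the 3-clique {1, 3, 5}. A clique must lie in a single bag of any decomposition, so no decomposition can have width below 2. The upper and lower bounds meet at 2, so that is the treewidth.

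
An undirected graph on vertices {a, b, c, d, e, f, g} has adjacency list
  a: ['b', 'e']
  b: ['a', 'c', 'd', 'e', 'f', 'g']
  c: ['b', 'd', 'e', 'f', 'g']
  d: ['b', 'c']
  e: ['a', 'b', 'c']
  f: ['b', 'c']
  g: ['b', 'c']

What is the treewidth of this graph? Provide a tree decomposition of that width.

Treewidth 2.
Bags: B1 = {b, c, e}  B2 = {a, b, e}  B3 = {b, c, g}  B4 = {b, c, d}  B5 = {b, c, f}
Tree: B1–B2, B1–B3, B1–B4, B3–B5

The largest bag has 3 vertices, giving width 2; this decomposition certifies tw(G) ≤ 2. On the other hand G contains the 3-clique {b, c, d}. A clique must lie in a single bag of any decomposition, so no decomposition can have width below 2. The upper and lower bounds meet at 2, so that is the treewidth.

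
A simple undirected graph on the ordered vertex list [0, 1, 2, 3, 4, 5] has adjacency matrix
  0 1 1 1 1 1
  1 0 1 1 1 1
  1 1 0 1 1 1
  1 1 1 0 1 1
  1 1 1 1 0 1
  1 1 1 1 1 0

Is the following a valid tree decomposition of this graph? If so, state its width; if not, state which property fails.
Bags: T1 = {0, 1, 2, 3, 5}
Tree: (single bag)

No — vertex 4 appears in no bag.

A tree decomposition must satisfy three properties: every vertex lies in some bag; for every edge, both endpoints lie together in some bag; and for every vertex, the bags containing it form a connected subtree. Here vertex 4 appears in no bag, so the decomposition is invalid.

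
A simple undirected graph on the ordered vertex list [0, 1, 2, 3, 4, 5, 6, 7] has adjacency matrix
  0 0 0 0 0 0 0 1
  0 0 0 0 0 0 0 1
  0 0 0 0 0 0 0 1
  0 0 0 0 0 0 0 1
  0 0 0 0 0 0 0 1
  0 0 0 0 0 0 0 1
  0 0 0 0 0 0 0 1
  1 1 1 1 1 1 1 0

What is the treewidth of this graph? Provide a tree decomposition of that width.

Treewidth 1.
Bags: B1 = {5, 7}  B2 = {2, 7}  B3 = {1, 7}  B4 = {3, 7}  B5 = {0, 7}  B6 = {4, 7}  B7 = {6, 7}
Tree: B1–B2, B2–B3, B3–B4, B2–B5, B5–B6, B1–B7

The largest bag has 2 vertices, giving width 1; this decomposition certifies tw(G) ≤ 1. Any graph with an edge has treewidth ≥ 1, and G has the edge 7–5. Combining the bounds, tw(G) = 1.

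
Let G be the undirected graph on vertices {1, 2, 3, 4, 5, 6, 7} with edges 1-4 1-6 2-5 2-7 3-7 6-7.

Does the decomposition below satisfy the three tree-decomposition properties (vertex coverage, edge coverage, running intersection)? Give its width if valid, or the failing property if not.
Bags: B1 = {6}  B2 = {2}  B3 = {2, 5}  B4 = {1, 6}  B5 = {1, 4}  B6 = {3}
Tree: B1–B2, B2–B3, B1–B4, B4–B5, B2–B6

A tree decomposition must satisfy three properties: every vertex lies in some bag; for every edge, both endpoints lie together in some bag; and for every vertex, the bags containing it form a connected subtree. Here vertex 7 appears in no bag, so the decomposition is invalid.

No — vertex 7 appears in no bag.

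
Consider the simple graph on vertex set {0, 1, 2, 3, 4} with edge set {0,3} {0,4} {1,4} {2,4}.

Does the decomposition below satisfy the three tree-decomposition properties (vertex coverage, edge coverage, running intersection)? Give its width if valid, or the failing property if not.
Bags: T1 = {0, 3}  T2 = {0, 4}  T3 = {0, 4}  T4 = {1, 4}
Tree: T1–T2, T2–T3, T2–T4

No — vertex 2 appears in no bag.

A tree decomposition must satisfy three properties: every vertex lies in some bag; for every edge, both endpoints lie together in some bag; and for every vertex, the bags containing it form a connected subtree. Here vertex 2 appears in no bag, so the decomposition is invalid.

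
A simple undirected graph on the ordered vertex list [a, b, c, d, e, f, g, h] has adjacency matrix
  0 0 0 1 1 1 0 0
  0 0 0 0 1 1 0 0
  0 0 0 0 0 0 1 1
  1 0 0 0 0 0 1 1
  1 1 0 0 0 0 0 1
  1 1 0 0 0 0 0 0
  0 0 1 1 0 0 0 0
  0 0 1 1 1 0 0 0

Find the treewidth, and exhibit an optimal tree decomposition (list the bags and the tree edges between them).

Treewidth 2.
Bags: B1 = {a, b, f}  B2 = {a, b, e}  B3 = {a, d, e}  B4 = {d, e, h}  B5 = {d, g, h}  B6 = {c, g, h}
Tree: B1–B2, B2–B3, B3–B4, B4–B5, B5–B6

The largest bag has 3 vertices, giving width 2; this decomposition certifies tw(G) ≤ 2. Since f–b–e–a–f is a cycle in G, G is not acyclic. Forests are exactly the graphs of treewidth ≤ 1, so tw(G) ≥ 2. Therefore the treewidth is 2.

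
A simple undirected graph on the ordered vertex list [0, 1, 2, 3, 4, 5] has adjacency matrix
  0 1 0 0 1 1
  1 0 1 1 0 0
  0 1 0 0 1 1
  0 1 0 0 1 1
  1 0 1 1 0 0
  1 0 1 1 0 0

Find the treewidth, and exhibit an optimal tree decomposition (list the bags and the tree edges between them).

Treewidth 3.
One optimal decomposition is:
Bags: B1 = {0, 2, 3, 4}  B2 = {0, 2, 3, 5}  B3 = {0, 1, 2, 3}
Tree: B1–B2, B2–B3

Each bag holds 4 vertices, so the decomposition has width 3, which upper-bounds the treewidth. For the lower bound: the 4 vertex sets {0,4}, {2,5}, {3}, {1} are disjoint, each induces a connected subgraph, and every pair is joined by at least one edge of G. Contracting each set to a single vertex therefore yields K_{4} as a minor, and since treewidth is minor-monotone, tw(G) ≥ tw(K_{4}) = 3. The upper and lower bounds meet at 3, so that is the treewidth.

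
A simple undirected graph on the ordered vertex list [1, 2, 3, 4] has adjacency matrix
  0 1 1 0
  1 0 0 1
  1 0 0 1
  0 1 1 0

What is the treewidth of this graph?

2

A width-2 tree decomposition is:
Bags: B1 = {1, 3, 4}  B2 = {1, 2, 4}
Tree: B1–B2
Each bag holds 3 vertices, so the decomposition has width 2, which upper-bounds the treewidth. Since 1–3–4–2–1 is a cycle in G, G is not acyclic. Forests are exactly the graphs of treewidth ≤ 1, so tw(G) ≥ 2. Hence tw(G) = 2 exactly.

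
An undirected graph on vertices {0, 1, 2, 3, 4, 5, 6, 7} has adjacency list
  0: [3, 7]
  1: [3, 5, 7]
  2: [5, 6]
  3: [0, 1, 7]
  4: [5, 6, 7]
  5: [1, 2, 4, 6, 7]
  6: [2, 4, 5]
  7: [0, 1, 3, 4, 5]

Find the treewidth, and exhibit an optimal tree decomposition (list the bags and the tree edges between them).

Every bag has size at most 3, so the width is 3 − 1 = 2 and tw(G) ≤ 2. On the other hand G contains the 3-clique {0, 3, 7}. A clique must lie in a single bag of any decomposition, so no decomposition can have width below 2. The upper and lower bounds meet at 2, so that is the treewidth.

Treewidth 2.
Bags: B1 = {4, 5, 7}  B2 = {1, 5, 7}  B3 = {1, 3, 7}  B4 = {0, 3, 7}  B5 = {4, 5, 6}  B6 = {2, 5, 6}
Tree: B1–B2, B2–B3, B3–B4, B1–B5, B5–B6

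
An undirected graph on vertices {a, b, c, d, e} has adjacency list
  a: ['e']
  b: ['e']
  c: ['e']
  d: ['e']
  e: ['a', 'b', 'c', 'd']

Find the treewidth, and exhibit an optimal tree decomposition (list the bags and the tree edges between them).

The largest bag has 2 vertices, giving width 1; this decomposition certifies tw(G) ≤ 1. G has an edge, so its treewidth is at least 1. Combining the bounds, tw(G) = 1.

Treewidth 1.
One such decomposition:
Bags: B1 = {c, e}  B2 = {a, e}  B3 = {d, e}  B4 = {b, e}
Tree: B1–B2, B2–B3, B3–B4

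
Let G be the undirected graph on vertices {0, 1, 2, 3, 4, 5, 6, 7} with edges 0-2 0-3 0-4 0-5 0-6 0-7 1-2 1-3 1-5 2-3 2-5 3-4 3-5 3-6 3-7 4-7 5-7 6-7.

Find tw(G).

3

A width-3 tree decomposition is:
Bags: B1 = {0, 3, 6, 7}  B2 = {0, 3, 4, 7}  B3 = {0, 3, 5, 7}  B4 = {0, 2, 3, 5}  B5 = {1, 2, 3, 5}
Tree: B1–B2, B1–B3, B3–B4, B4–B5
The largest bag has 4 vertices, giving width 3; this decomposition certifies tw(G) ≤ 3. For the lower bound, the 4 vertices {0, 2, 3, 5} are pairwise adjacent, and any tree decomposition puts a clique entirely inside one bag — forcing width ≥ 3. The upper and lower bounds meet at 3, so that is the treewidth.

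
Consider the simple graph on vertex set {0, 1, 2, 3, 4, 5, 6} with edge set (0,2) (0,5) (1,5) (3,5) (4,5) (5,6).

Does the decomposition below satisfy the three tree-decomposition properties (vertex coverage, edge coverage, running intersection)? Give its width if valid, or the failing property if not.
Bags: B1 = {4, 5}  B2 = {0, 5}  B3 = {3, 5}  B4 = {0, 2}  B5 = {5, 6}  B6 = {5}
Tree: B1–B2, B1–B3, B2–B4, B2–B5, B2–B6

No — vertex 1 appears in no bag.

A tree decomposition must satisfy three properties: every vertex lies in some bag; for every edge, both endpoints lie together in some bag; and for every vertex, the bags containing it form a connected subtree. Here vertex 1 appears in no bag, so the decomposition is invalid.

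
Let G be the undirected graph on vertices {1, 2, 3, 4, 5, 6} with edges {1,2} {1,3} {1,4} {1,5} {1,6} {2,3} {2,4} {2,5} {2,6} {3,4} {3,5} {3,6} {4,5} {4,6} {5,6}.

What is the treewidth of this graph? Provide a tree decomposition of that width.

Treewidth 5.
Bags: B1 = {1, 2, 3, 4, 5, 6}
Tree: (single bag)

With just one bag of size 6, the width is 6 − 1 = 5, so tw(G) ≤ 5. On the other hand G contains the 6-clique {1, 2, 3, 4, 5, 6}. A clique must lie in a single bag of any decomposition, so no decomposition can have width below 5. Hence tw(G) = 5 exactly.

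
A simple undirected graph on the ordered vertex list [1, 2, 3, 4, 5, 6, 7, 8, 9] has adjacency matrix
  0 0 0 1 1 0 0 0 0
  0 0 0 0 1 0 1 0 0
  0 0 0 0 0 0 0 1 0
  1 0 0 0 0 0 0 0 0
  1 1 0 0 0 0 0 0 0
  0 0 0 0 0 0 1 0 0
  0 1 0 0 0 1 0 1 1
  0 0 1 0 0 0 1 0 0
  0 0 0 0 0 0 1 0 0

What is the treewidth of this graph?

1

A width-1 tree decomposition is:
Bags: B1 = {2, 7}  B2 = {7, 8}  B3 = {7, 9}  B4 = {3, 8}  B5 = {2, 5}  B6 = {6, 7}  B7 = {1, 5}  B8 = {1, 4}
Tree: B1–B2, B1–B3, B2–B4, B1–B5, B3–B6, B5–B7, B7–B8
The largest bag has 2 vertices, giving width 1; this decomposition certifies tw(G) ≤ 1. Since G has at least one edge (e.g. 2–7), it is not an edgeless graph, so tw(G) ≥ 1. The upper and lower bounds meet at 1, so that is the treewidth.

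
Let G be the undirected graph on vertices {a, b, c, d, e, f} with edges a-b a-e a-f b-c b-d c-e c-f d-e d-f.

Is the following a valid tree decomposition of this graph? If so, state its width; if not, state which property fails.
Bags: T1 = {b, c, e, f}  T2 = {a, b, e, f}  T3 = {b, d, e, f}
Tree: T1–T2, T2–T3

Vertex coverage: the bags together contain {a, b, c, d, e, f}, the full vertex set. Edge coverage: each edge of G has both endpoints in at least one bag. Running intersection: for every vertex, the bags containing it form a connected subtree. All three properties hold, so this is a valid tree decomposition of width max|bag| − 1 = 3, and hence tw(G) ≤ 3.

Yes; width 3.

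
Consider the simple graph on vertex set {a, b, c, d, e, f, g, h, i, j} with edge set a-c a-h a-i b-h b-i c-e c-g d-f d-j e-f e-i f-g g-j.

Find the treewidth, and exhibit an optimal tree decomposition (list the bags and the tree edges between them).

Every bag has size at most 3, so the width is 3 − 1 = 2 and tw(G) ≤ 2. The edges j–d–f–g–j form a cycle, so G is not a tree and its treewidth is at least 2. The upper and lower bounds meet at 2, so that is the treewidth.

Treewidth 2.
One optimal decomposition is:
Bags: B1 = {d, g, j}  B2 = {d, f, g}  B3 = {c, f, g}  B4 = {c, e, f}  B5 = {a, c, e}  B6 = {a, e, i}  B7 = {a, h, i}  B8 = {b, h, i}
Tree: B1–B2, B2–B3, B3–B4, B4–B5, B5–B6, B6–B7, B7–B8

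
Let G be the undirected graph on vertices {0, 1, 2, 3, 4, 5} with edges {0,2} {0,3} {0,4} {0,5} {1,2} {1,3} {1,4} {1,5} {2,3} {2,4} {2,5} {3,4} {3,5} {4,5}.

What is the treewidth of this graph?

4

A width-4 tree decomposition is:
Bags: B1 = {1, 2, 3, 4, 5}  B2 = {0, 2, 3, 4, 5}
Tree: B1–B2
Every bag has size at most 5, so the width is 5 − 1 = 4 and tw(G) ≤ 4. Conversely, {0, 2, 3, 4, 5} is a clique of size 5, and the vertices of any clique must share a bag in every tree decomposition; so some bag has ≥ 5 vertices and tw(G) ≥ 4. Combining the bounds, tw(G) = 4.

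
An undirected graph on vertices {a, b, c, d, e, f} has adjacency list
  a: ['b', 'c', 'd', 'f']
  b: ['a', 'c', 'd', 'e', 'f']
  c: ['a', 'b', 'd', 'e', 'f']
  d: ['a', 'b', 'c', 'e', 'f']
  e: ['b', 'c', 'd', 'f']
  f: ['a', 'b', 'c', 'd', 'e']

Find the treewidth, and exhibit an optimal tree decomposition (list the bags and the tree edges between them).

Each bag holds 5 vertices, so the decomposition has width 4, which upper-bounds the treewidth. On the other hand G contains the 5-clique {b, c, d, e, f}. A clique must lie in a single bag of any decomposition, so no decomposition can have width below 4. The upper and lower bounds meet at 4, so that is the treewidth.

Treewidth 4.
One optimal decomposition is:
Bags: B1 = {a, b, c, d, f}  B2 = {b, c, d, e, f}
Tree: B1–B2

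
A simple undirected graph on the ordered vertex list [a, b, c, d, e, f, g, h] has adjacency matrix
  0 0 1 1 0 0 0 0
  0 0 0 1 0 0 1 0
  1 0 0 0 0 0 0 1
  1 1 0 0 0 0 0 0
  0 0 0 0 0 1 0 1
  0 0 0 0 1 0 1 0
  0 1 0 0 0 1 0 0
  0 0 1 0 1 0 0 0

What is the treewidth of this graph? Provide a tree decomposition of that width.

Treewidth 2.
Bags: B1 = {b, f, g}  B2 = {b, e, f}  B3 = {b, e, h}  B4 = {b, c, h}  B5 = {a, b, c}  B6 = {a, b, d}
Tree: B1–B2, B2–B3, B3–B4, B4–B5, B5–B6

Every bag has size at most 3, so the width is 3 − 1 = 2 and tw(G) ≤ 2. For the lower bound, G contains the cycle b–g–f–e–h–c–a–d–b, so G is not a forest; only forests have treewidth ≤ 1, hence tw(G) ≥ 2. The upper and lower bounds meet at 2, so that is the treewidth.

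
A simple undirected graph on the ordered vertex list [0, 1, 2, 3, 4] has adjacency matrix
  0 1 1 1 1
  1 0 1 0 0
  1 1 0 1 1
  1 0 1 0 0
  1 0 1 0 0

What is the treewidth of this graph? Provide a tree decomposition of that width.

Every bag has size at most 3, so the width is 3 − 1 = 2 and tw(G) ≤ 2. On the other hand G contains the 3-clique {0, 1, 2}. A clique must lie in a single bag of any decomposition, so no decomposition can have width below 2. The upper and lower bounds meet at 2, so that is the treewidth.

Treewidth 2.
Bags: B1 = {0, 2, 4}  B2 = {0, 2, 3}  B3 = {0, 1, 2}
Tree: B1–B2, B2–B3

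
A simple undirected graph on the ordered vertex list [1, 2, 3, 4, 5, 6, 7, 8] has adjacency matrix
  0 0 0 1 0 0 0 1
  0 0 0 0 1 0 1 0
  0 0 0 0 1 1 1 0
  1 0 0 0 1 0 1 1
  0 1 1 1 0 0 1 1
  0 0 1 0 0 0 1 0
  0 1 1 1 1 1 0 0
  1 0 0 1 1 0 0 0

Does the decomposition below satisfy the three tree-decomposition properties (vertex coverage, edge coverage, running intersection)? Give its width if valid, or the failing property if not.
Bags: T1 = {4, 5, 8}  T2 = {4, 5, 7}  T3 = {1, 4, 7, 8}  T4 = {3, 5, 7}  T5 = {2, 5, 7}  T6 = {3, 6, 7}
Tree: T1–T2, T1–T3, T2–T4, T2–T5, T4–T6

No — bags containing vertex 7 are not connected in the tree.

A tree decomposition must satisfy three properties: every vertex lies in some bag; for every edge, both endpoints lie together in some bag; and for every vertex, the bags containing it form a connected subtree. Here bags containing vertex 7 are not connected in the tree, so the decomposition is invalid.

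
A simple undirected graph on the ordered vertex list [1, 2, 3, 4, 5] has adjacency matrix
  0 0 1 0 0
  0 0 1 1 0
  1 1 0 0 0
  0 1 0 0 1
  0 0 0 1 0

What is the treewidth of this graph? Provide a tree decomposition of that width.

Each bag holds 2 vertices, so the decomposition has width 1, which upper-bounds the treewidth. Since G has at least one edge (e.g. 3–1), it is not an edgeless graph, so tw(G) ≥ 1. Therefore the treewidth is 1.

Treewidth 1.
Bags: B1 = {1, 3}  B2 = {2, 3}  B3 = {2, 4}  B4 = {4, 5}
Tree: B1–B2, B2–B3, B3–B4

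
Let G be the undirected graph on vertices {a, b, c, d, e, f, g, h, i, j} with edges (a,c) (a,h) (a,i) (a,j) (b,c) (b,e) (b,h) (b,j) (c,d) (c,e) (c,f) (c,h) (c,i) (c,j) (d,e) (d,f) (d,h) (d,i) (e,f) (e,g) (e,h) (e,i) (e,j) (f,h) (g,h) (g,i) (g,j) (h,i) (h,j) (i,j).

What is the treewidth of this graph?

A width-4 tree decomposition is:
Bags: B1 = {e, g, h, i, j}  B2 = {c, e, h, i, j}  B3 = {c, d, e, h, i}  B4 = {b, c, e, h, j}  B5 = {a, c, h, i, j}  B6 = {c, d, e, f, h}
Tree: B1–B2, B2–B3, B2–B4, B2–B5, B3–B6
Each bag holds 5 vertices, so the decomposition has width 4, which upper-bounds the treewidth. Conversely, {e, g, h, i, j} is a clique of size 5, and the vertices of any clique must share a bag in every tree decomposition; so some bag has ≥ 5 vertices and tw(G) ≥ 4. The upper and lower bounds meet at 4, so that is the treewidth.

4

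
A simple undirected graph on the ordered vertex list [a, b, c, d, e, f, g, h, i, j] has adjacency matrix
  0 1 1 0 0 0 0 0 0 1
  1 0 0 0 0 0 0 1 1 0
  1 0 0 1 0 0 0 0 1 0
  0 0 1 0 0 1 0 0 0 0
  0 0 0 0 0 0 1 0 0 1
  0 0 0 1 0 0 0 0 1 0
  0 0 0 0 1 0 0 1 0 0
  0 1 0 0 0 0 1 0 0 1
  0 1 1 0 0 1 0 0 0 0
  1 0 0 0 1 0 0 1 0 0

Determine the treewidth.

A width-2 tree decomposition is:
Bags: B1 = {c, d, f}  B2 = {c, f, i}  B3 = {a, c, i}  B4 = {a, b, i}  B5 = {a, b, j}  B6 = {b, h, j}  B7 = {e, h, j}  B8 = {e, g, h}
Tree: B1–B2, B2–B3, B3–B4, B4–B5, B5–B6, B6–B7, B7–B8
Each bag holds 3 vertices, so the decomposition has width 2, which upper-bounds the treewidth. For the lower bound, G contains the cycle d–f–i–c–d, so G is not a forest; only forests have treewidth ≤ 1, hence tw(G) ≥ 2. Hence tw(G) = 2 exactly.

2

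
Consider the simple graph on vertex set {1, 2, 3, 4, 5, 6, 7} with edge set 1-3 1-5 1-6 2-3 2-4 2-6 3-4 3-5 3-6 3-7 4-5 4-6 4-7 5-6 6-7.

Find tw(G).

A width-3 tree decomposition is:
Bags: B1 = {1, 3, 5, 6}  B2 = {3, 4, 5, 6}  B3 = {3, 4, 6, 7}  B4 = {2, 3, 4, 6}
Tree: B1–B2, B2–B3, B3–B4
Every bag has size at most 4, so the width is 4 − 1 = 3 and tw(G) ≤ 3. For the lower bound, the 4 vertices {1, 3, 5, 6} are pairwise adjacent, and any tree decomposition puts a clique entirely inside one bag — forcing width ≥ 3. The upper and lower bounds meet at 3, so that is the treewidth.

3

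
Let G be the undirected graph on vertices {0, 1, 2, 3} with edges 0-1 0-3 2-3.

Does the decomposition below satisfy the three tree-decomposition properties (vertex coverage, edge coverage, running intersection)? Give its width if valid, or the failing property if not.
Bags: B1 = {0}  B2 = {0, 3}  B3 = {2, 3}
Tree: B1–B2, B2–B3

No — vertex 1 appears in no bag.

A tree decomposition must satisfy three properties: every vertex lies in some bag; for every edge, both endpoints lie together in some bag; and for every vertex, the bags containing it form a connected subtree. Here vertex 1 appears in no bag, so the decomposition is invalid.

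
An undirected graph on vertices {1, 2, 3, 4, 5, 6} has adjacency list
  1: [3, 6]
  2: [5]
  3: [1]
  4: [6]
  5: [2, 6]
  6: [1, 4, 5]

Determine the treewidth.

1

A width-1 tree decomposition is:
Bags: B1 = {1, 6}  B2 = {5, 6}  B3 = {2, 5}  B4 = {4, 6}  B5 = {1, 3}
Tree: B1–B2, B2–B3, B2–B4, B1–B5
Each bag holds 2 vertices, so the decomposition has width 1, which upper-bounds the treewidth. G has an edge, so its treewidth is at least 1. Combining the bounds, tw(G) = 1.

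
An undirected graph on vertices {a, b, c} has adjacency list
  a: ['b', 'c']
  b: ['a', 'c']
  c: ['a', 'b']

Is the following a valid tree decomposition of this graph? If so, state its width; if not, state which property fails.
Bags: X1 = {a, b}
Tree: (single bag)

No — vertex c appears in no bag.

A tree decomposition must satisfy three properties: every vertex lies in some bag; for every edge, both endpoints lie together in some bag; and for every vertex, the bags containing it form a connected subtree. Here vertex c appears in no bag, so the decomposition is invalid.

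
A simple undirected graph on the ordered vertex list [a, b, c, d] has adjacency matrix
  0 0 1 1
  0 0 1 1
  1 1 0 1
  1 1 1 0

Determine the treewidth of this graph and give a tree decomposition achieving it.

The largest bag has 3 vertices, giving width 2; this decomposition certifies tw(G) ≤ 2. For the lower bound, the 3 vertices {a, c, d} are pairwise adjacent, and any tree decomposition puts a clique entirely inside one bag — forcing width ≥ 2. The upper and lower bounds meet at 2, so that is the treewidth.

Treewidth 2.
Bags: B1 = {a, c, d}  B2 = {b, c, d}
Tree: B1–B2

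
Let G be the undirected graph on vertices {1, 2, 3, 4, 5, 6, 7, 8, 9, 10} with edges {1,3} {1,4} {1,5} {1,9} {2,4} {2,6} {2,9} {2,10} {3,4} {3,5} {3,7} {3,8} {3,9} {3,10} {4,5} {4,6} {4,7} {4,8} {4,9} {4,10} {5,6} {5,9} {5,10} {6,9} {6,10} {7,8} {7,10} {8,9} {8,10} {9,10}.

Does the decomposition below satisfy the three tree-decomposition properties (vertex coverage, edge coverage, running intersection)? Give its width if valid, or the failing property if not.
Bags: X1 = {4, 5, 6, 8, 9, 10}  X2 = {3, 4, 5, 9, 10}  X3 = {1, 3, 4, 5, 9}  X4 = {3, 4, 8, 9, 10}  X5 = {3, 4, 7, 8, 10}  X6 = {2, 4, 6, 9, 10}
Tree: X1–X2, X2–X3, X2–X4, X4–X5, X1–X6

No — bags containing vertex 8 are not connected in the tree.

A tree decomposition must satisfy three properties: every vertex lies in some bag; for every edge, both endpoints lie together in some bag; and for every vertex, the bags containing it form a connected subtree. Here bags containing vertex 8 are not connected in the tree, so the decomposition is invalid.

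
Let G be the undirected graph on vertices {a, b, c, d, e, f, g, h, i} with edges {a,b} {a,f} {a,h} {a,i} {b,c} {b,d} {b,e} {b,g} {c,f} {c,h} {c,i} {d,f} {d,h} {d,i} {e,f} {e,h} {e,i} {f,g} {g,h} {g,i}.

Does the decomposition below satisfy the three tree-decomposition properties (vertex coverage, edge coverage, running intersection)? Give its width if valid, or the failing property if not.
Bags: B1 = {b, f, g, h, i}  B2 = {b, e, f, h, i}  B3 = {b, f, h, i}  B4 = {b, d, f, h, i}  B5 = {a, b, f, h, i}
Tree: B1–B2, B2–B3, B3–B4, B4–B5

No — vertex c appears in no bag.

A tree decomposition must satisfy three properties: every vertex lies in some bag; for every edge, both endpoints lie together in some bag; and for every vertex, the bags containing it form a connected subtree. Here vertex c appears in no bag, so the decomposition is invalid.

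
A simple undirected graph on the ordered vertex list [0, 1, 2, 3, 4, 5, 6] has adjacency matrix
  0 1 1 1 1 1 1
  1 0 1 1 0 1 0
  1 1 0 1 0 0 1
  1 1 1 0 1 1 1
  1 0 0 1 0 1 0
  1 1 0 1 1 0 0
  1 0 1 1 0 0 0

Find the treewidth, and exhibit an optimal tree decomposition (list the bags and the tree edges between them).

The largest bag has 4 vertices, giving width 3; this decomposition certifies tw(G) ≤ 3. On the other hand G contains the 4-clique {0, 1, 2, 3}. A clique must lie in a single bag of any decomposition, so no decomposition can have width below 3. Combining the bounds, tw(G) = 3.

Treewidth 3.
One such decomposition:
Bags: B1 = {0, 1, 3, 5}  B2 = {0, 1, 2, 3}  B3 = {0, 3, 4, 5}  B4 = {0, 2, 3, 6}
Tree: B1–B2, B1–B3, B2–B4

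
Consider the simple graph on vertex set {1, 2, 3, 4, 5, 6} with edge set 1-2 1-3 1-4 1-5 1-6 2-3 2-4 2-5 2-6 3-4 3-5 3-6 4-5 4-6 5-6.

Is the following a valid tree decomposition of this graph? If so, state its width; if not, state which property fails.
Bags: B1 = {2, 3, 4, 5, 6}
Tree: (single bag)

A tree decomposition must satisfy three properties: every vertex lies in some bag; for every edge, both endpoints lie together in some bag; and for every vertex, the bags containing it form a connected subtree. Here vertex 1 appears in no bag, so the decomposition is invalid.

No — vertex 1 appears in no bag.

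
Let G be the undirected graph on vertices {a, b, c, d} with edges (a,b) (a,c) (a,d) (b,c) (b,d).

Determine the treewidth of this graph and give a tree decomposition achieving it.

Treewidth 2.
One such decomposition:
Bags: B1 = {a, b, c}  B2 = {a, b, d}
Tree: B1–B2

Each bag holds 3 vertices, so the decomposition has width 2, which upper-bounds the treewidth. Conversely, {a, b, d} is a clique of size 3, and the vertices of any clique must share a bag in every tree decomposition; so some bag has ≥ 3 vertices and tw(G) ≥ 2. Therefore the treewidth is 2.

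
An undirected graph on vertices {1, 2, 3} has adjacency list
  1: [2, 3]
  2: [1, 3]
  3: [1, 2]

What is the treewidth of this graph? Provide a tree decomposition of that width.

Treewidth 2.
One optimal decomposition is:
Bags: B1 = {1, 2, 3}
Tree: (single bag)

With just one bag of size 3, the width is 3 − 1 = 2, so tw(G) ≤ 2. For the lower bound, the 3 vertices {1, 2, 3} are pairwise adjacent, and any tree decomposition puts a clique entirely inside one bag — forcing width ≥ 2. Combining the bounds, tw(G) = 2.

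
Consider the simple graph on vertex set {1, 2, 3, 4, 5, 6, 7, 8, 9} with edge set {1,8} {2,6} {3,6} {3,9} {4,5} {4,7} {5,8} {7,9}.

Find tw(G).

1

A width-1 tree decomposition is:
Bags: B1 = {2, 6}  B2 = {3, 6}  B3 = {3, 9}  B4 = {7, 9}  B5 = {4, 7}  B6 = {4, 5}  B7 = {5, 8}  B8 = {1, 8}
Tree: B1–B2, B2–B3, B3–B4, B4–B5, B5–B6, B6–B7, B7–B8
Each bag holds 2 vertices, so the decomposition has width 1, which upper-bounds the treewidth. Any graph with an edge has treewidth ≥ 1, and G has the edge 2–6. The upper and lower bounds meet at 1, so that is the treewidth.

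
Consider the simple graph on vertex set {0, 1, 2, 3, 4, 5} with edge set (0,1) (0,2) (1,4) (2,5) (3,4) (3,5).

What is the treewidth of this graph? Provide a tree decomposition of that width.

Treewidth 2.
One such decomposition:
Bags: B1 = {0, 1, 2}  B2 = {1, 2, 4}  B3 = {2, 3, 4}  B4 = {2, 3, 5}
Tree: B1–B2, B2–B3, B3–B4

Every bag has size at most 3, so the width is 3 − 1 = 2 and tw(G) ≤ 2. Since 2–0–1–4–3–5–2 is a cycle in G, G is not acyclic. Forests are exactly the graphs of treewidth ≤ 1, so tw(G) ≥ 2. The upper and lower bounds meet at 2, so that is the treewidth.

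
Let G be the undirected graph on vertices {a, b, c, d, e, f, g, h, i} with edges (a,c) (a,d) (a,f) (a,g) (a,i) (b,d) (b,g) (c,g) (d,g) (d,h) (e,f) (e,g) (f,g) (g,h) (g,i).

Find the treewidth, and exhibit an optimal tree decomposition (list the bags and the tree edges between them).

Treewidth 2.
One such decomposition:
Bags: B1 = {d, g, h}  B2 = {b, d, g}  B3 = {a, d, g}  B4 = {a, f, g}  B5 = {a, g, i}  B6 = {a, c, g}  B7 = {e, f, g}
Tree: B1–B2, B1–B3, B3–B4, B4–B5, B5–B6, B4–B7

The largest bag has 3 vertices, giving width 2; this decomposition certifies tw(G) ≤ 2. For the lower bound, the 3 vertices {e, f, g} are pairwise adjacent, and any tree decomposition puts a clique entirely inside one bag — forcing width ≥ 2. Therefore the treewidth is 2.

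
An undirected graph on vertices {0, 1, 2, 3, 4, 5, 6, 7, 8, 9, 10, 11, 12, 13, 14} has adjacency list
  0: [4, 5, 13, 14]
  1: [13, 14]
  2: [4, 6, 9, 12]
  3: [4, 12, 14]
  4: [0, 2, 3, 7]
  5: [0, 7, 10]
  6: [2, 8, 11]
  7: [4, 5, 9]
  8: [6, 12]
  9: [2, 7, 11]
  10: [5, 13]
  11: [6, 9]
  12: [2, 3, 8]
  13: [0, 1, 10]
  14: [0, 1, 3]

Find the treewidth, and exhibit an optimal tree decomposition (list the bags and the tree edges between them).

Each bag holds 4 vertices, so the decomposition has width 3, which upper-bounds the treewidth. For the lower bound: the 4 vertex sets {1,10,13}, {14}, {0}, {3,4,5,7} are disjoint, each induces a connected subgraph, and every pair is joined by at least one edge of G. Contracting each set to a single vertex therefore yields K_{4} as a minor, and since treewidth is minor-monotone, tw(G) ≥ tw(K_{4}) = 3. The upper and lower bounds meet at 3, so that is the treewidth.

Treewidth 3.
One optimal decomposition is:
Bags: B1 = {1, 10, 13, 14}  B2 = {0, 10, 13, 14}  B3 = {0, 5, 10, 14}  B4 = {0, 3, 5, 14}  B5 = {0, 3, 4, 5}  B6 = {3, 4, 5, 7}  B7 = {3, 4, 7, 12}  B8 = {2, 4, 7, 12}  B9 = {2, 7, 9, 12}  B10 = {2, 8, 9, 12}  B11 = {2, 6, 8, 9}  B12 = {6, 8, 9, 11}
Tree: B1–B2, B2–B3, B3–B4, B4–B5, B5–B6, B6–B7, B7–B8, B8–B9, B9–B10, B10–B11, B11–B12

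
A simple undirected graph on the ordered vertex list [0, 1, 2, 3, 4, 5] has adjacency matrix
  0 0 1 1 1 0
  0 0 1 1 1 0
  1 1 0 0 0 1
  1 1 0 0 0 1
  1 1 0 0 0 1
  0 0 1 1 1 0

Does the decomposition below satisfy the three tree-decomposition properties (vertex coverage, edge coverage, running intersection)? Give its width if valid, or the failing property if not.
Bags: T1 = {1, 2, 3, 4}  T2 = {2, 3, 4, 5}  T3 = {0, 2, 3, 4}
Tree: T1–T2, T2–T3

Yes; width 3.

Checking the three conditions: (i) the bags cover all of {0, 1, 2, 3, 4, 5}; (ii) for each edge, some bag contains both endpoints; (iii) the bags containing any fixed vertex form a subtree. All hold, so the decomposition is valid with width 4 − 1 = 3.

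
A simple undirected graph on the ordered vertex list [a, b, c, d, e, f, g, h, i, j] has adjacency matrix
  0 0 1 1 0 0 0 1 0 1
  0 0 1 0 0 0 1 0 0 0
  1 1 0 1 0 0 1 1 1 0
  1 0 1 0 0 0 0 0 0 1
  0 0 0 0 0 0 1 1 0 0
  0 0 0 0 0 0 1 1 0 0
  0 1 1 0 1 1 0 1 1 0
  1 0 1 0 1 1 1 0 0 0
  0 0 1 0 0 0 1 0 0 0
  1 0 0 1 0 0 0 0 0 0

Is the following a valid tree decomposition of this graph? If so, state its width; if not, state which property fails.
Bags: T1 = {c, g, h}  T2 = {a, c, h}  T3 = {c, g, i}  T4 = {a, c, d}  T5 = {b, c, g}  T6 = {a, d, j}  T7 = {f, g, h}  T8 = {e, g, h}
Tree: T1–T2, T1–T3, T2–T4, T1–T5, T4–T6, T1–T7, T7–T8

Yes; width 2.

Every vertex of G appears in some bag (union = {a, b, c, d, e, f, g, h, i, j}); every edge is covered by a bag; and for each vertex v the set of bags containing v is connected in the bag tree. The decomposition is therefore valid. The largest bag has 3 vertices, so the width is 2.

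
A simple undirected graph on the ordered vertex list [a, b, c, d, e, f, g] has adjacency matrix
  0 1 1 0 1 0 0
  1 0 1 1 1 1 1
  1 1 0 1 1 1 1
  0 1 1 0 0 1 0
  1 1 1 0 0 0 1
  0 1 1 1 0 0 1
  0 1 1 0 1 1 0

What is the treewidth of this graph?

3

A width-3 tree decomposition is:
Bags: B1 = {b, c, f, g}  B2 = {b, c, e, g}  B3 = {b, c, d, f}  B4 = {a, b, c, e}
Tree: B1–B2, B1–B3, B2–B4
Each bag holds 4 vertices, so the decomposition has width 3, which upper-bounds the treewidth. Conversely, {a, b, c, e} is a clique of size 4, and the vertices of any clique must share a bag in every tree decomposition; so some bag has ≥ 4 vertices and tw(G) ≥ 3. The upper and lower bounds meet at 3, so that is the treewidth.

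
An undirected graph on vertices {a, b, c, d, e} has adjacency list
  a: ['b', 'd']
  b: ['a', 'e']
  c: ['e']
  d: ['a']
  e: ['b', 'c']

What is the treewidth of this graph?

A width-1 tree decomposition is:
Bags: B1 = {c, e}  B2 = {b, e}  B3 = {a, b}  B4 = {a, d}
Tree: B1–B2, B2–B3, B3–B4
The largest bag has 2 vertices, giving width 1; this decomposition certifies tw(G) ≤ 1. G has an edge, so its treewidth is at least 1. Therefore the treewidth is 1.

1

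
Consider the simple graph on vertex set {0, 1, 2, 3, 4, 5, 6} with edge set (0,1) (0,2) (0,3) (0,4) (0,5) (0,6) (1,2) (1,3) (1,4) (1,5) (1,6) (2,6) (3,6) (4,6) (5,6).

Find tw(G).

A width-3 tree decomposition is:
Bags: B1 = {0, 1, 4, 6}  B2 = {0, 1, 2, 6}  B3 = {0, 1, 3, 6}  B4 = {0, 1, 5, 6}
Tree: B1–B2, B2–B3, B3–B4
The largest bag has 4 vertices, giving width 3; this decomposition certifies tw(G) ≤ 3. On the other hand G contains the 4-clique {0, 1, 2, 6}. A clique must lie in a single bag of any decomposition, so no decomposition can have width below 3. Therefore the treewidth is 3.

3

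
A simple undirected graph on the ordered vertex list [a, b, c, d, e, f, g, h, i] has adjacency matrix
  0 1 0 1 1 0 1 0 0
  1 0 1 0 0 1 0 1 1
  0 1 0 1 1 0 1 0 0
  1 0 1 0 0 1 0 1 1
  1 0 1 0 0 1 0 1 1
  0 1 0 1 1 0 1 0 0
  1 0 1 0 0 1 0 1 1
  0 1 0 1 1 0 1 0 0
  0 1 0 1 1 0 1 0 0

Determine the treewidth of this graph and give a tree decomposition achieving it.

Every bag has size at most 5, so the width is 5 − 1 = 4 and tw(G) ≤ 4. For the lower bound: the 5 vertex sets {g,i}, {e,f}, {d,h}, {b}, {c} are disjoint, each induces a connected subgraph, and every pair is joined by at least one edge of G. Contracting each set to a single vertex therefore yields K_{5} as a minor, and since treewidth is minor-monotone, tw(G) ≥ tw(K_{5}) = 4. Combining the bounds, tw(G) = 4.

Treewidth 4.
One optimal decomposition is:
Bags: B1 = {b, d, e, g, i}  B2 = {b, d, e, f, g}  B3 = {b, d, e, g, h}  B4 = {b, c, d, e, g}  B5 = {a, b, d, e, g}
Tree: B1–B2, B2–B3, B3–B4, B4–B5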